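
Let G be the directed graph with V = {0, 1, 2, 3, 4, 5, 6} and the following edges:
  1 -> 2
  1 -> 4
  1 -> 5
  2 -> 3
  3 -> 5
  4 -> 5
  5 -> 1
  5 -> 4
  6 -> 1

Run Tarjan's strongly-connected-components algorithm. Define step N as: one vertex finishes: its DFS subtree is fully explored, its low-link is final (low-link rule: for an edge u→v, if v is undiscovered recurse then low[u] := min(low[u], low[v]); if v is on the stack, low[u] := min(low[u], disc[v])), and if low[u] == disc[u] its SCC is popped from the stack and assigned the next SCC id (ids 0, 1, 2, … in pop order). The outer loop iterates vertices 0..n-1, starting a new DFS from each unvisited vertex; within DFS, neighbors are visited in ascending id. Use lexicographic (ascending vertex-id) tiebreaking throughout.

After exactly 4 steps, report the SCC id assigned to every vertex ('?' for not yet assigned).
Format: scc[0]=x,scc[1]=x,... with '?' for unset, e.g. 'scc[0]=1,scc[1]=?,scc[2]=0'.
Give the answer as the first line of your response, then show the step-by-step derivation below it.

scc[0]=0,scc[1]=?,scc[2]=?,scc[3]=?,scc[4]=?,scc[5]=?,scc[6]=?

step 1: low=(low[0]=0,low[1]=?,low[2]=?,low[3]=?,low[4]=?,low[5]=?,low[6]=?); scc=(scc[0]=0,scc[1]=?,scc[2]=?,scc[3]=?,scc[4]=?,scc[5]=?,scc[6]=?)
step 2: low=(low[0]=0,low[1]=1,low[2]=2,low[3]=3,low[4]=4,low[5]=1,low[6]=?); scc=(scc[0]=0,scc[1]=?,scc[2]=?,scc[3]=?,scc[4]=?,scc[5]=?,scc[6]=?)
step 3: low=(low[0]=0,low[1]=1,low[2]=2,low[3]=3,low[4]=4,low[5]=1,low[6]=?); scc=(scc[0]=0,scc[1]=?,scc[2]=?,scc[3]=?,scc[4]=?,scc[5]=?,scc[6]=?)
step 4: low=(low[0]=0,low[1]=1,low[2]=2,low[3]=1,low[4]=4,low[5]=1,low[6]=?); scc=(scc[0]=0,scc[1]=?,scc[2]=?,scc[3]=?,scc[4]=?,scc[5]=?,scc[6]=?)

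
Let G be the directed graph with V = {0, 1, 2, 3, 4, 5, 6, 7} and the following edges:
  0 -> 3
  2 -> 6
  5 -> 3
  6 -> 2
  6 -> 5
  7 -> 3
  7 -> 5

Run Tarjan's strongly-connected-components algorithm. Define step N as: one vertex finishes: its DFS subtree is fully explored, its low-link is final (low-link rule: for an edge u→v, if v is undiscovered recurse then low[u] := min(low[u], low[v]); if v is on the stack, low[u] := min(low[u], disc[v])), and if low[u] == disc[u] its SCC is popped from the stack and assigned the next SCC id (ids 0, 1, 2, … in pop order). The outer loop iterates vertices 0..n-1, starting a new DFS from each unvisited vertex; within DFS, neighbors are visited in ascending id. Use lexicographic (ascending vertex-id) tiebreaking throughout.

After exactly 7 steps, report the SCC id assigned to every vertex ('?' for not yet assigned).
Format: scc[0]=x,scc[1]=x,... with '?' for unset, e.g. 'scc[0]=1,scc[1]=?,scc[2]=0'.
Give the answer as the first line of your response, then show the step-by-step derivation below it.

scc[0]=1,scc[1]=2,scc[2]=4,scc[3]=0,scc[4]=5,scc[5]=3,scc[6]=4,scc[7]=?

step 1: low=(low[0]=0,low[1]=?,low[2]=?,low[3]=1,low[4]=?,low[5]=?,low[6]=?,low[7]=?); scc=(scc[0]=?,scc[1]=?,scc[2]=?,scc[3]=0,scc[4]=?,scc[5]=?,scc[6]=?,scc[7]=?)
step 2: low=(low[0]=0,low[1]=?,low[2]=?,low[3]=1,low[4]=?,low[5]=?,low[6]=?,low[7]=?); scc=(scc[0]=1,scc[1]=?,scc[2]=?,scc[3]=0,scc[4]=?,scc[5]=?,scc[6]=?,scc[7]=?)
step 3: low=(low[0]=0,low[1]=2,low[2]=?,low[3]=1,low[4]=?,low[5]=?,low[6]=?,low[7]=?); scc=(scc[0]=1,scc[1]=2,scc[2]=?,scc[3]=0,scc[4]=?,scc[5]=?,scc[6]=?,scc[7]=?)
step 4: low=(low[0]=0,low[1]=2,low[2]=3,low[3]=1,low[4]=?,low[5]=5,low[6]=3,low[7]=?); scc=(scc[0]=1,scc[1]=2,scc[2]=?,scc[3]=0,scc[4]=?,scc[5]=3,scc[6]=?,scc[7]=?)
step 5: low=(low[0]=0,low[1]=2,low[2]=3,low[3]=1,low[4]=?,low[5]=5,low[6]=3,low[7]=?); scc=(scc[0]=1,scc[1]=2,scc[2]=?,scc[3]=0,scc[4]=?,scc[5]=3,scc[6]=?,scc[7]=?)
step 6: low=(low[0]=0,low[1]=2,low[2]=3,low[3]=1,low[4]=?,low[5]=5,low[6]=3,low[7]=?); scc=(scc[0]=1,scc[1]=2,scc[2]=4,scc[3]=0,scc[4]=?,scc[5]=3,scc[6]=4,scc[7]=?)
step 7: low=(low[0]=0,low[1]=2,low[2]=3,low[3]=1,low[4]=6,low[5]=5,low[6]=3,low[7]=?); scc=(scc[0]=1,scc[1]=2,scc[2]=4,scc[3]=0,scc[4]=5,scc[5]=3,scc[6]=4,scc[7]=?)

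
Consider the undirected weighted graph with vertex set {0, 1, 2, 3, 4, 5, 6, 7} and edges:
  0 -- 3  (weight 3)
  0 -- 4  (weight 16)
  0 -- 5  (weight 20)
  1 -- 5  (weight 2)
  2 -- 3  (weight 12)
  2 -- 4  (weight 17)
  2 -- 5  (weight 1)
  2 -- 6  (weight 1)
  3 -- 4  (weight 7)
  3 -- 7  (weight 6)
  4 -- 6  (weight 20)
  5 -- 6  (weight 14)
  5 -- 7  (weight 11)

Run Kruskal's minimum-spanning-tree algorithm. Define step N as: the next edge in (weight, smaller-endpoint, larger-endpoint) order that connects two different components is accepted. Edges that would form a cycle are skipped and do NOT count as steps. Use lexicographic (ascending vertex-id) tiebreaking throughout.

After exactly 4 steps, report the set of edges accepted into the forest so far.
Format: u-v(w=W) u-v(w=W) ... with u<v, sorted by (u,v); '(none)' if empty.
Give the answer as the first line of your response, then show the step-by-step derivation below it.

0-3(w=3) 1-5(w=2) 2-5(w=1) 2-6(w=1)

step 1: add edge 2-5 (w=1); MST = {2-5(w=1)}
step 2: add edge 2-6 (w=1); MST = {2-5(w=1) 2-6(w=1)}
step 3: add edge 1-5 (w=2); MST = {1-5(w=2) 2-5(w=1) 2-6(w=1)}
step 4: add edge 0-3 (w=3); MST = {0-3(w=3) 1-5(w=2) 2-5(w=1) 2-6(w=1)}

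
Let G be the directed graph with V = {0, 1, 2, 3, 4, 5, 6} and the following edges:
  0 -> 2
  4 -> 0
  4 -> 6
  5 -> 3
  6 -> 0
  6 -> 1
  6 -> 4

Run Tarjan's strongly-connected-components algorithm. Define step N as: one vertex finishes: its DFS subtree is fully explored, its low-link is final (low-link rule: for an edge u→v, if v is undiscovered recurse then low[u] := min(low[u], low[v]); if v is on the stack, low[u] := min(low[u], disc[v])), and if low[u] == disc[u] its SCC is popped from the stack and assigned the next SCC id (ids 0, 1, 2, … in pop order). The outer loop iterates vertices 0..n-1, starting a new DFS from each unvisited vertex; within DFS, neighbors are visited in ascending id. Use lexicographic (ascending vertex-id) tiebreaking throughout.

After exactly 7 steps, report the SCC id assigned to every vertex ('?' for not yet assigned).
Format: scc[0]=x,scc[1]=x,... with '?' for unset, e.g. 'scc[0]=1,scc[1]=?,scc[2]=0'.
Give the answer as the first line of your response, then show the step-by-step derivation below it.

scc[0]=1,scc[1]=2,scc[2]=0,scc[3]=3,scc[4]=4,scc[5]=5,scc[6]=4

step 1: low=(low[0]=0,low[1]=?,low[2]=1,low[3]=?,low[4]=?,low[5]=?,low[6]=?); scc=(scc[0]=?,scc[1]=?,scc[2]=0,scc[3]=?,scc[4]=?,scc[5]=?,scc[6]=?)
step 2: low=(low[0]=0,low[1]=?,low[2]=1,low[3]=?,low[4]=?,low[5]=?,low[6]=?); scc=(scc[0]=1,scc[1]=?,scc[2]=0,scc[3]=?,scc[4]=?,scc[5]=?,scc[6]=?)
step 3: low=(low[0]=0,low[1]=2,low[2]=1,low[3]=?,low[4]=?,low[5]=?,low[6]=?); scc=(scc[0]=1,scc[1]=2,scc[2]=0,scc[3]=?,scc[4]=?,scc[5]=?,scc[6]=?)
step 4: low=(low[0]=0,low[1]=2,low[2]=1,low[3]=3,low[4]=?,low[5]=?,low[6]=?); scc=(scc[0]=1,scc[1]=2,scc[2]=0,scc[3]=3,scc[4]=?,scc[5]=?,scc[6]=?)
step 5: low=(low[0]=0,low[1]=2,low[2]=1,low[3]=3,low[4]=4,low[5]=?,low[6]=4); scc=(scc[0]=1,scc[1]=2,scc[2]=0,scc[3]=3,scc[4]=?,scc[5]=?,scc[6]=?)
step 6: low=(low[0]=0,low[1]=2,low[2]=1,low[3]=3,low[4]=4,low[5]=?,low[6]=4); scc=(scc[0]=1,scc[1]=2,scc[2]=0,scc[3]=3,scc[4]=4,scc[5]=?,scc[6]=4)
step 7: low=(low[0]=0,low[1]=2,low[2]=1,low[3]=3,low[4]=4,low[5]=6,low[6]=4); scc=(scc[0]=1,scc[1]=2,scc[2]=0,scc[3]=3,scc[4]=4,scc[5]=5,scc[6]=4)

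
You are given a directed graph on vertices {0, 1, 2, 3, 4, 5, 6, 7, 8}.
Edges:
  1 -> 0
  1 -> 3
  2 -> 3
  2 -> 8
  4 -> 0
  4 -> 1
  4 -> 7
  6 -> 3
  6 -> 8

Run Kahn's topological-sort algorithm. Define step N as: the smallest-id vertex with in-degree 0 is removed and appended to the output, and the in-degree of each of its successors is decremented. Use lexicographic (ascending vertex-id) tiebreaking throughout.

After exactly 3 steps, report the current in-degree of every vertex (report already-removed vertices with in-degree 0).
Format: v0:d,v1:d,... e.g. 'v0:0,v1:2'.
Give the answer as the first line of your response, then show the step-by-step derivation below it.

v0:0,v1:0,v2:0,v3:1,v4:0,v5:0,v6:0,v7:0,v8:1

step 1: output 2; order=[2]; indeg=(2,1,0,2,0,0,0,1,1)
step 2: output 4; order=[2,4]; indeg=(1,0,0,2,0,0,0,0,1)
step 3: output 1; order=[2,4,1]; indeg=(0,0,0,1,0,0,0,0,1)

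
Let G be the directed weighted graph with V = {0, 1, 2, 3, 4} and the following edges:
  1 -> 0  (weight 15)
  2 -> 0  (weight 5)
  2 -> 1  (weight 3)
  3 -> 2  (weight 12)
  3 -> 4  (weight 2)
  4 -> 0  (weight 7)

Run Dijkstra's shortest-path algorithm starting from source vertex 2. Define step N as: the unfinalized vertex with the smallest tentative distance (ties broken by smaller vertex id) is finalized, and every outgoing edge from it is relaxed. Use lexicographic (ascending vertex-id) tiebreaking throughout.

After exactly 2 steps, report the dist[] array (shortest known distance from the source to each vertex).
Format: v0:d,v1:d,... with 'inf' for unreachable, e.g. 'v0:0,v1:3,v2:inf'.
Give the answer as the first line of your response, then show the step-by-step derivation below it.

v0:5,v1:3,v2:0,v3:inf,v4:inf

step 1: dist = v0:5,v1:3,v2:0,v3:inf,v4:inf
step 2: dist = v0:5,v1:3,v2:0,v3:inf,v4:inf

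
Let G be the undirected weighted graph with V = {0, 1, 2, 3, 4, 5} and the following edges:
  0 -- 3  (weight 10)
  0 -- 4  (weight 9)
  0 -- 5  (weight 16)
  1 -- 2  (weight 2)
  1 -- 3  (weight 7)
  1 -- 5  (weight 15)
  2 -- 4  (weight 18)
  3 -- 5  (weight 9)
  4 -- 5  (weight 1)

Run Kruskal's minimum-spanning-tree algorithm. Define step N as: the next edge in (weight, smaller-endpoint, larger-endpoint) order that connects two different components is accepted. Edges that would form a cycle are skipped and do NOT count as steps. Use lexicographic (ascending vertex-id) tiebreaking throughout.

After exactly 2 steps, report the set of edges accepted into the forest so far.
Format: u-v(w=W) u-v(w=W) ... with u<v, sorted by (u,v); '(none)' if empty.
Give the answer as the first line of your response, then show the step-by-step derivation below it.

1-2(w=2) 4-5(w=1)

step 1: add edge 4-5 (w=1); MST = {4-5(w=1)}
step 2: add edge 1-2 (w=2); MST = {1-2(w=2) 4-5(w=1)}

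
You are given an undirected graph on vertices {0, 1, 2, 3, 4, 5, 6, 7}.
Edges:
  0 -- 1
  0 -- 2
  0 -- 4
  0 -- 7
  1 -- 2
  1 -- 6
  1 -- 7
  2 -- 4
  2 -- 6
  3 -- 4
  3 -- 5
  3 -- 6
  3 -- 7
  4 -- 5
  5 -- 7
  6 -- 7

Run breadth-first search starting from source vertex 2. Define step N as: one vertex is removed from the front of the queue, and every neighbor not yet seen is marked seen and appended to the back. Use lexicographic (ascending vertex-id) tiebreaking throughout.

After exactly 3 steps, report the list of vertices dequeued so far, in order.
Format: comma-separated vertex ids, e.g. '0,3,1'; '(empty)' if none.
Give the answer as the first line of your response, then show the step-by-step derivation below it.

2,0,1

step 1: dequeue 2; queue=[0,1,4,6]; order=2
step 2: dequeue 0; queue=[1,4,6,7]; order=2,0
step 3: dequeue 1; queue=[4,6,7]; order=2,0,1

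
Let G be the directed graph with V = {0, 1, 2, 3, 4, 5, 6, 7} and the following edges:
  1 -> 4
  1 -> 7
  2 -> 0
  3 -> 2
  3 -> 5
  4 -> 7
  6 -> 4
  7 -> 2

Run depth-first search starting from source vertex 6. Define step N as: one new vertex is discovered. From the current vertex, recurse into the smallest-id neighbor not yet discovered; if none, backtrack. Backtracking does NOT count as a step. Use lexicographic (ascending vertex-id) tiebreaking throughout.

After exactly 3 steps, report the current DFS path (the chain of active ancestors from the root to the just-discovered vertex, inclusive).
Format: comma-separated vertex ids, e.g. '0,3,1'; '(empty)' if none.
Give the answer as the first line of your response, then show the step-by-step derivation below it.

6,4,7

step 1: discover 6; path=6; order=6
step 2: discover 4; path=6>4; order=6,4
step 3: discover 7; path=6>4>7; order=6,4,7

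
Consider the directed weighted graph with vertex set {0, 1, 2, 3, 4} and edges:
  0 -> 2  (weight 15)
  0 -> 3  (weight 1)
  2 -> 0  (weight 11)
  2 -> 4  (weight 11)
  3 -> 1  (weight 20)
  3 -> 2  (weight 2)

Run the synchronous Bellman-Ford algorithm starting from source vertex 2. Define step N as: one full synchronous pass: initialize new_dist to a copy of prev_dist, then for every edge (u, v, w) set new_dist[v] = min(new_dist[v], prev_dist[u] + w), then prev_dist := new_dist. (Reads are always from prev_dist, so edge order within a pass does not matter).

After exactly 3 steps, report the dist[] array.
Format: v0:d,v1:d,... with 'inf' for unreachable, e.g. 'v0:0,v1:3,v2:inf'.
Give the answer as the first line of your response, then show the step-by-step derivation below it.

v0:11,v1:32,v2:0,v3:12,v4:11

step 1: dist = v0:11,v1:inf,v2:0,v3:inf,v4:11
step 2: dist = v0:11,v1:inf,v2:0,v3:12,v4:11
step 3: dist = v0:11,v1:32,v2:0,v3:12,v4:11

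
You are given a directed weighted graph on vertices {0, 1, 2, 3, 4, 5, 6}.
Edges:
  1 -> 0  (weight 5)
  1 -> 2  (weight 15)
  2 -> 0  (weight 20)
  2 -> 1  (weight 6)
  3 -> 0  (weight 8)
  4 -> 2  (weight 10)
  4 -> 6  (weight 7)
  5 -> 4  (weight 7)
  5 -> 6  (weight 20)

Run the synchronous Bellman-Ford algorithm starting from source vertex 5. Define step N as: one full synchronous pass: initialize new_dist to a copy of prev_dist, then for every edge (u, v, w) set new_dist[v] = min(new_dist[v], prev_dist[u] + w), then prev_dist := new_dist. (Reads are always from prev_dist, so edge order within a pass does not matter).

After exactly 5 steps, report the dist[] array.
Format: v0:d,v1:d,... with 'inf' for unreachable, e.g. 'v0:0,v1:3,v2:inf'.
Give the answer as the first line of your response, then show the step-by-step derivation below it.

v0:28,v1:23,v2:17,v3:inf,v4:7,v5:0,v6:14

step 1: dist = v0:inf,v1:inf,v2:inf,v3:inf,v4:7,v5:0,v6:20
step 2: dist = v0:inf,v1:inf,v2:17,v3:inf,v4:7,v5:0,v6:14
step 3: dist = v0:37,v1:23,v2:17,v3:inf,v4:7,v5:0,v6:14
step 4: dist = v0:28,v1:23,v2:17,v3:inf,v4:7,v5:0,v6:14
step 5: dist = v0:28,v1:23,v2:17,v3:inf,v4:7,v5:0,v6:14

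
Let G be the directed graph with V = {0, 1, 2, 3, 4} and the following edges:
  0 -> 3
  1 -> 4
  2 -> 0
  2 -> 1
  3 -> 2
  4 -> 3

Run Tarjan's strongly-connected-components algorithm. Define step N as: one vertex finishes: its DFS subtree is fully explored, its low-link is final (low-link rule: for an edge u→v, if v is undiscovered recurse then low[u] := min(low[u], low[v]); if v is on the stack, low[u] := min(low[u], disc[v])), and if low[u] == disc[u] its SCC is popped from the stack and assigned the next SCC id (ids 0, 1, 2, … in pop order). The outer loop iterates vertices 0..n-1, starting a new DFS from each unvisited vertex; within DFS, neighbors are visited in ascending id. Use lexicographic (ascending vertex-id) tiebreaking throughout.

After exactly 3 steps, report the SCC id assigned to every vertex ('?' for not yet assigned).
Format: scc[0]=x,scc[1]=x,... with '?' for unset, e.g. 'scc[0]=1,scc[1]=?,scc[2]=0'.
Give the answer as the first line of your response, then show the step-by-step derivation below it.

scc[0]=?,scc[1]=?,scc[2]=?,scc[3]=?,scc[4]=?

step 1: low=(low[0]=0,low[1]=3,low[2]=0,low[3]=1,low[4]=1); scc=(scc[0]=?,scc[1]=?,scc[2]=?,scc[3]=?,scc[4]=?)
step 2: low=(low[0]=0,low[1]=1,low[2]=0,low[3]=1,low[4]=1); scc=(scc[0]=?,scc[1]=?,scc[2]=?,scc[3]=?,scc[4]=?)
step 3: low=(low[0]=0,low[1]=1,low[2]=0,low[3]=1,low[4]=1); scc=(scc[0]=?,scc[1]=?,scc[2]=?,scc[3]=?,scc[4]=?)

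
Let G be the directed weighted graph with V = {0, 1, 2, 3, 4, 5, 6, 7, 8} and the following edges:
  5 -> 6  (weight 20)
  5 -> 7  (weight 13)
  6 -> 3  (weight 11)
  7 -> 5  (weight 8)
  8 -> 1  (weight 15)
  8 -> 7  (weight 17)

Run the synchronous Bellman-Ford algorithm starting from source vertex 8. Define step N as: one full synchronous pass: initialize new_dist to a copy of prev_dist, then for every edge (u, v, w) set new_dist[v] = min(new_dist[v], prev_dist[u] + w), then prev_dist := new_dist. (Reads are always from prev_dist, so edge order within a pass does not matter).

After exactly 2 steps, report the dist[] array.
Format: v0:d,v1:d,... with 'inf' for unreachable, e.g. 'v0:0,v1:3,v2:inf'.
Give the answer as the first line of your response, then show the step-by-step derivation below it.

v0:inf,v1:15,v2:inf,v3:inf,v4:inf,v5:25,v6:inf,v7:17,v8:0

step 1: dist = v0:inf,v1:15,v2:inf,v3:inf,v4:inf,v5:inf,v6:inf,v7:17,v8:0
step 2: dist = v0:inf,v1:15,v2:inf,v3:inf,v4:inf,v5:25,v6:inf,v7:17,v8:0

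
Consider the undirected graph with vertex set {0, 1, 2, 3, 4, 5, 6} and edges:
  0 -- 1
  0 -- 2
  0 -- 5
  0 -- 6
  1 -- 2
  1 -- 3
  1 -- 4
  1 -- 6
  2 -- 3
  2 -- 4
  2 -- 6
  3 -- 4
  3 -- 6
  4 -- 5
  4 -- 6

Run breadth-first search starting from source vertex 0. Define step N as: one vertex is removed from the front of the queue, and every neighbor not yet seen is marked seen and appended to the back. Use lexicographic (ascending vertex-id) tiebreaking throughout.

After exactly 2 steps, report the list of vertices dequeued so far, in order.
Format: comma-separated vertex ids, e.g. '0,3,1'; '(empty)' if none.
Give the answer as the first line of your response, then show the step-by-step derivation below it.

0,1

step 1: dequeue 0; queue=[1,2,5,6]; order=0
step 2: dequeue 1; queue=[2,5,6,3,4]; order=0,1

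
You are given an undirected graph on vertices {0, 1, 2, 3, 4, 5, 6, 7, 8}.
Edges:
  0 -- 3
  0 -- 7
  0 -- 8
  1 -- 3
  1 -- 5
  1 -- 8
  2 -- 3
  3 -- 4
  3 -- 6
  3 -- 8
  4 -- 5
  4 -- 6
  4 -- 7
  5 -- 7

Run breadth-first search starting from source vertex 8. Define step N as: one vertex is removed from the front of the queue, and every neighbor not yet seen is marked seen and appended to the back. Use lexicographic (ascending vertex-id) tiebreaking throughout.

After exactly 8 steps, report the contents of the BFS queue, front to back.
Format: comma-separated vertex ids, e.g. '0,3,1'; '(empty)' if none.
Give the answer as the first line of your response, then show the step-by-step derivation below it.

6

step 1: dequeue 8; queue=[0,1,3]; order=8
step 2: dequeue 0; queue=[1,3,7]; order=8,0
step 3: dequeue 1; queue=[3,7,5]; order=8,0,1
step 4: dequeue 3; queue=[7,5,2,4,6]; order=8,0,1,3
step 5: dequeue 7; queue=[5,2,4,6]; order=8,0,1,3,7
step 6: dequeue 5; queue=[2,4,6]; order=8,0,1,3,7,5
step 7: dequeue 2; queue=[4,6]; order=8,0,1,3,7,5,2
step 8: dequeue 4; queue=[6]; order=8,0,1,3,7,5,2,4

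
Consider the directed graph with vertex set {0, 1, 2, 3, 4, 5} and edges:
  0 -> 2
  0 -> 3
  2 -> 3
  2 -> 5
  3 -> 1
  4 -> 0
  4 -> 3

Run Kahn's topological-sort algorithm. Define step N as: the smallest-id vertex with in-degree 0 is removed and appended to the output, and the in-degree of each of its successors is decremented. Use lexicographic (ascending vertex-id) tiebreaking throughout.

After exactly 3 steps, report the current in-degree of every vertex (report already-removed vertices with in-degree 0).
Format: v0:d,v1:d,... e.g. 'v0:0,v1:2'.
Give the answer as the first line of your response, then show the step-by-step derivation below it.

v0:0,v1:1,v2:0,v3:0,v4:0,v5:0

step 1: output 4; order=[4]; indeg=(0,1,1,2,0,1)
step 2: output 0; order=[4,0]; indeg=(0,1,0,1,0,1)
step 3: output 2; order=[4,0,2]; indeg=(0,1,0,0,0,0)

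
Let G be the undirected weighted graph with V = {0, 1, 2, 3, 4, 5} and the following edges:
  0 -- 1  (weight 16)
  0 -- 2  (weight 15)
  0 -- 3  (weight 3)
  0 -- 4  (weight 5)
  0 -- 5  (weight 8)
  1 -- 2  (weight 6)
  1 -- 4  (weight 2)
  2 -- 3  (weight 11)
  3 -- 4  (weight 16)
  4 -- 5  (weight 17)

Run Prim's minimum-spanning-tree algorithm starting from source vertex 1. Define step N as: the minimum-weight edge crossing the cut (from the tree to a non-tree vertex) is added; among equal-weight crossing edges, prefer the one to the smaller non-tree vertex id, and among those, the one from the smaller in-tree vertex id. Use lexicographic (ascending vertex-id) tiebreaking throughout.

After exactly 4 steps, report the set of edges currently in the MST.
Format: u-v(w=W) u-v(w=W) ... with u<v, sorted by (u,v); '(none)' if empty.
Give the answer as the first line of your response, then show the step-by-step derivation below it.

0-3(w=3) 0-4(w=5) 1-2(w=6) 1-4(w=2)

step 1: add edge 1-4 (w=2); MST = {1-4(w=2)}
step 2: add edge 0-4 (w=5); MST = {0-4(w=5) 1-4(w=2)}
step 3: add edge 0-3 (w=3); MST = {0-3(w=3) 0-4(w=5) 1-4(w=2)}
step 4: add edge 1-2 (w=6); MST = {0-3(w=3) 0-4(w=5) 1-2(w=6) 1-4(w=2)}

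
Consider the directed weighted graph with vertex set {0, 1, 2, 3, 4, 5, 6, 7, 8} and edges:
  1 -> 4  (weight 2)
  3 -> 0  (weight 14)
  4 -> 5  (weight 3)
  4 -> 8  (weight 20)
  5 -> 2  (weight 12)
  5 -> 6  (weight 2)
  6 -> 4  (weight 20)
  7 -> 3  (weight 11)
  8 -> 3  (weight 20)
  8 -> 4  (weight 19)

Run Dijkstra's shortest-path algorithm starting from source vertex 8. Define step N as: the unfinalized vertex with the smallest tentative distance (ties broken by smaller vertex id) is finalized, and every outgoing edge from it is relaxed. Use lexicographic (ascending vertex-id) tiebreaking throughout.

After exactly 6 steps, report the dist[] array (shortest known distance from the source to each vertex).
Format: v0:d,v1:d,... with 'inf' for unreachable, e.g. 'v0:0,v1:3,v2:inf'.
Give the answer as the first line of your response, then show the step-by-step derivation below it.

v0:34,v1:inf,v2:34,v3:20,v4:19,v5:22,v6:24,v7:inf,v8:0

step 1: dist = v0:inf,v1:inf,v2:inf,v3:20,v4:19,v5:inf,v6:inf,v7:inf,v8:0
step 2: dist = v0:inf,v1:inf,v2:inf,v3:20,v4:19,v5:22,v6:inf,v7:inf,v8:0
step 3: dist = v0:34,v1:inf,v2:inf,v3:20,v4:19,v5:22,v6:inf,v7:inf,v8:0
step 4: dist = v0:34,v1:inf,v2:34,v3:20,v4:19,v5:22,v6:24,v7:inf,v8:0
step 5: dist = v0:34,v1:inf,v2:34,v3:20,v4:19,v5:22,v6:24,v7:inf,v8:0
step 6: dist = v0:34,v1:inf,v2:34,v3:20,v4:19,v5:22,v6:24,v7:inf,v8:0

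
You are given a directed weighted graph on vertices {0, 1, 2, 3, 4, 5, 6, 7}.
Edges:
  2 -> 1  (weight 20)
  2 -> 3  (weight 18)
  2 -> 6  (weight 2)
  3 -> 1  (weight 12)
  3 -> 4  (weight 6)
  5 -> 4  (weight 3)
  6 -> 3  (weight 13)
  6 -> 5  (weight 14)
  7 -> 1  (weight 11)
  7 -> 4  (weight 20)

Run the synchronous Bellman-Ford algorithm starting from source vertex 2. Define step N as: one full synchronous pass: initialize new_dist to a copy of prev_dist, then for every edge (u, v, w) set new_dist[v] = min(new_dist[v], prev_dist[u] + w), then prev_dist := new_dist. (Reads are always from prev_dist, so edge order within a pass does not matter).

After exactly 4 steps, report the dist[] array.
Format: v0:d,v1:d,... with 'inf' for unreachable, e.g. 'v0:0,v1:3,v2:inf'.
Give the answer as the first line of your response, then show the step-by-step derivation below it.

v0:inf,v1:20,v2:0,v3:15,v4:19,v5:16,v6:2,v7:inf

step 1: dist = v0:inf,v1:20,v2:0,v3:18,v4:inf,v5:inf,v6:2,v7:inf
step 2: dist = v0:inf,v1:20,v2:0,v3:15,v4:24,v5:16,v6:2,v7:inf
step 3: dist = v0:inf,v1:20,v2:0,v3:15,v4:19,v5:16,v6:2,v7:inf
step 4: dist = v0:inf,v1:20,v2:0,v3:15,v4:19,v5:16,v6:2,v7:inf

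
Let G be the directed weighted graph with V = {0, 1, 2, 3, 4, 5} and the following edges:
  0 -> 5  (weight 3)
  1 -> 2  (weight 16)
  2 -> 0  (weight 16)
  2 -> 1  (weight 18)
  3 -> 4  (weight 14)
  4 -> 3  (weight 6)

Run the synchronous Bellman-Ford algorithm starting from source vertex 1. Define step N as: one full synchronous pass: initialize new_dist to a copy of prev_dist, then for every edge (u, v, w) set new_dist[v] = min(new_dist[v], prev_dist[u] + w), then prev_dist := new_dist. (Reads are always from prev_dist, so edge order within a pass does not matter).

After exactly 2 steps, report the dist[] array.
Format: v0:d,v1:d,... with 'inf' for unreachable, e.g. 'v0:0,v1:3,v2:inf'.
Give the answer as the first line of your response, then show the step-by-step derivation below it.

v0:32,v1:0,v2:16,v3:inf,v4:inf,v5:inf

step 1: dist = v0:inf,v1:0,v2:16,v3:inf,v4:inf,v5:inf
step 2: dist = v0:32,v1:0,v2:16,v3:inf,v4:inf,v5:inf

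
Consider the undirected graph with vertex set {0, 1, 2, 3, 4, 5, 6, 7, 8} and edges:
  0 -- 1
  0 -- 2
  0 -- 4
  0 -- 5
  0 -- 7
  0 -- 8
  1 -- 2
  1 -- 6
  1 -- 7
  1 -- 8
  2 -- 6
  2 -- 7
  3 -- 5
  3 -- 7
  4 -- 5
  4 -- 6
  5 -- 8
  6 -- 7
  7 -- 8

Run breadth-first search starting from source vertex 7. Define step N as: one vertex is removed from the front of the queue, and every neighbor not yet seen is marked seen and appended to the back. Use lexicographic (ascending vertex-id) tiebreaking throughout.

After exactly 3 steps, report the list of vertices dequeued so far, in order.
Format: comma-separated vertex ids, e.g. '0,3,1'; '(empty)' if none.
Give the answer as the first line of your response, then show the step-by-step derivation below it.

7,0,1

step 1: dequeue 7; queue=[0,1,2,3,6,8]; order=7
step 2: dequeue 0; queue=[1,2,3,6,8,4,5]; order=7,0
step 3: dequeue 1; queue=[2,3,6,8,4,5]; order=7,0,1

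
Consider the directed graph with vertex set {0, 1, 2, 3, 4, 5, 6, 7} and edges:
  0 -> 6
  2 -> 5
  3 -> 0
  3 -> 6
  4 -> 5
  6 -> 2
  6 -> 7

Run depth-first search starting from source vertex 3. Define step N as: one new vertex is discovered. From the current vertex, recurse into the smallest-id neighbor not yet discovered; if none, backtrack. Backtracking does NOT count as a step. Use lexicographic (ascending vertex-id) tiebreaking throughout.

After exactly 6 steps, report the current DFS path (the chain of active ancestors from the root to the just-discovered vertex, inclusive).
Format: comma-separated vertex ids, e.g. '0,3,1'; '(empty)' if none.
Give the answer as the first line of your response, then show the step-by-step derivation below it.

3,0,6,7

step 1: discover 3; path=3; order=3
step 2: discover 0; path=3>0; order=3,0
step 3: discover 6; path=3>0>6; order=3,0,6
step 4: discover 2; path=3>0>6>2; order=3,0,6,2
step 5: discover 5; path=3>0>6>2>5; order=3,0,6,2,5
step 6: discover 7; path=3>0>6>7; order=3,0,6,2,5,7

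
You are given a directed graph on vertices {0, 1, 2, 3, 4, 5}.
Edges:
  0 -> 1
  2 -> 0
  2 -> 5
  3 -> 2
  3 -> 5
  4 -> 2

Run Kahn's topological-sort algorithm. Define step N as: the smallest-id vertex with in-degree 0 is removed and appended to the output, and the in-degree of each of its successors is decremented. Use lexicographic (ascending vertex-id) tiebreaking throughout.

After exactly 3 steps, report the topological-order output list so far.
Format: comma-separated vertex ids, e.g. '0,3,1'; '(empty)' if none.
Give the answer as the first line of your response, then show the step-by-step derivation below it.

3,4,2

step 1: output 3; order=[3]; indeg=(1,1,1,0,0,1)
step 2: output 4; order=[3,4]; indeg=(1,1,0,0,0,1)
step 3: output 2; order=[3,4,2]; indeg=(0,1,0,0,0,0)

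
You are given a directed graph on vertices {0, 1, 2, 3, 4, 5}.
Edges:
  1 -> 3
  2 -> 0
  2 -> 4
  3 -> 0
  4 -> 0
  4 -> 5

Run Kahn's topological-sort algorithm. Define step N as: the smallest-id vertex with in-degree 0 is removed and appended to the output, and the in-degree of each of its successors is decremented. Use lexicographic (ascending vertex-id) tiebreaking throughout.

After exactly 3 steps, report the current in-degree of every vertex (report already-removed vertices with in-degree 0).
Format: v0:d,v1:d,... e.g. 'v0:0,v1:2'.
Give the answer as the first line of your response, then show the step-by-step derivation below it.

v0:1,v1:0,v2:0,v3:0,v4:0,v5:1

step 1: output 1; order=[1]; indeg=(3,0,0,0,1,1)
step 2: output 2; order=[1,2]; indeg=(2,0,0,0,0,1)
step 3: output 3; order=[1,2,3]; indeg=(1,0,0,0,0,1)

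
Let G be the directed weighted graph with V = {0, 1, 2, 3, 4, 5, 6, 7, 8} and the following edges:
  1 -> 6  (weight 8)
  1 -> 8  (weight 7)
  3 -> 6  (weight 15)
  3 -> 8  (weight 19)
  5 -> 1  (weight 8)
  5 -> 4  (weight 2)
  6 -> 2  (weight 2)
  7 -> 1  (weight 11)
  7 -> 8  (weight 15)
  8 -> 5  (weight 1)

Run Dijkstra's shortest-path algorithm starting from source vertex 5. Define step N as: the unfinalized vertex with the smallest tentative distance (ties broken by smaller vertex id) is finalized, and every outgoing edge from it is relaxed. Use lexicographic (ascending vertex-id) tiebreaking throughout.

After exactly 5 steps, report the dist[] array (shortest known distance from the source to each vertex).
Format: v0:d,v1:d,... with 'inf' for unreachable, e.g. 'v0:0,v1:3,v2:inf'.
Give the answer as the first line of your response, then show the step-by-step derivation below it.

v0:inf,v1:8,v2:18,v3:inf,v4:2,v5:0,v6:16,v7:inf,v8:15

step 1: dist = v0:inf,v1:8,v2:inf,v3:inf,v4:2,v5:0,v6:inf,v7:inf,v8:inf
step 2: dist = v0:inf,v1:8,v2:inf,v3:inf,v4:2,v5:0,v6:inf,v7:inf,v8:inf
step 3: dist = v0:inf,v1:8,v2:inf,v3:inf,v4:2,v5:0,v6:16,v7:inf,v8:15
step 4: dist = v0:inf,v1:8,v2:inf,v3:inf,v4:2,v5:0,v6:16,v7:inf,v8:15
step 5: dist = v0:inf,v1:8,v2:18,v3:inf,v4:2,v5:0,v6:16,v7:inf,v8:15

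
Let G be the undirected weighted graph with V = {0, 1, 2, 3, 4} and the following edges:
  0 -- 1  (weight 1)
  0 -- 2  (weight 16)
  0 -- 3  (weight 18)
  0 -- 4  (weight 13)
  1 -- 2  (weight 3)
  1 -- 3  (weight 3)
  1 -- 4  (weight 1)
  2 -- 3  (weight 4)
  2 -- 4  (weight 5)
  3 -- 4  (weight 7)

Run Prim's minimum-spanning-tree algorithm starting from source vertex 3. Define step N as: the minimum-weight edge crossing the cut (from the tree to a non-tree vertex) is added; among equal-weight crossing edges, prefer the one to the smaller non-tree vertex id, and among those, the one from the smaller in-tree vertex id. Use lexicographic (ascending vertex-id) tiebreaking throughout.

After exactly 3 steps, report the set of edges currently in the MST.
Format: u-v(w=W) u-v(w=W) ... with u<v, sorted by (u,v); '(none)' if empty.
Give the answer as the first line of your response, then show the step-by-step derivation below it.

0-1(w=1) 1-3(w=3) 1-4(w=1)

step 1: add edge 1-3 (w=3); MST = {1-3(w=3)}
step 2: add edge 0-1 (w=1); MST = {0-1(w=1) 1-3(w=3)}
step 3: add edge 1-4 (w=1); MST = {0-1(w=1) 1-3(w=3) 1-4(w=1)}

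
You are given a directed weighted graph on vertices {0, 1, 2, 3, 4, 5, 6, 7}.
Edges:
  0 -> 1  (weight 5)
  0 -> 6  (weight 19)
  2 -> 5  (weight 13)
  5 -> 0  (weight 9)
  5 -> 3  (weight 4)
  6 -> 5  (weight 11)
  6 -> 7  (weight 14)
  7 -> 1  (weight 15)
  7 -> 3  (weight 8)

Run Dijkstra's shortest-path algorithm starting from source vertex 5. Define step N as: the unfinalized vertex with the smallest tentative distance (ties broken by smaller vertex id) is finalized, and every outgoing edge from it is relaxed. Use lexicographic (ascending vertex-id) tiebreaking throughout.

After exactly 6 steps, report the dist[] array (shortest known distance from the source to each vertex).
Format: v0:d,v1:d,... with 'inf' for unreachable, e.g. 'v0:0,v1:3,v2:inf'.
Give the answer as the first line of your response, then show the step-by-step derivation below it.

v0:9,v1:14,v2:inf,v3:4,v4:inf,v5:0,v6:28,v7:42

step 1: dist = v0:9,v1:inf,v2:inf,v3:4,v4:inf,v5:0,v6:inf,v7:inf
step 2: dist = v0:9,v1:inf,v2:inf,v3:4,v4:inf,v5:0,v6:inf,v7:inf
step 3: dist = v0:9,v1:14,v2:inf,v3:4,v4:inf,v5:0,v6:28,v7:inf
step 4: dist = v0:9,v1:14,v2:inf,v3:4,v4:inf,v5:0,v6:28,v7:inf
step 5: dist = v0:9,v1:14,v2:inf,v3:4,v4:inf,v5:0,v6:28,v7:42
step 6: dist = v0:9,v1:14,v2:inf,v3:4,v4:inf,v5:0,v6:28,v7:42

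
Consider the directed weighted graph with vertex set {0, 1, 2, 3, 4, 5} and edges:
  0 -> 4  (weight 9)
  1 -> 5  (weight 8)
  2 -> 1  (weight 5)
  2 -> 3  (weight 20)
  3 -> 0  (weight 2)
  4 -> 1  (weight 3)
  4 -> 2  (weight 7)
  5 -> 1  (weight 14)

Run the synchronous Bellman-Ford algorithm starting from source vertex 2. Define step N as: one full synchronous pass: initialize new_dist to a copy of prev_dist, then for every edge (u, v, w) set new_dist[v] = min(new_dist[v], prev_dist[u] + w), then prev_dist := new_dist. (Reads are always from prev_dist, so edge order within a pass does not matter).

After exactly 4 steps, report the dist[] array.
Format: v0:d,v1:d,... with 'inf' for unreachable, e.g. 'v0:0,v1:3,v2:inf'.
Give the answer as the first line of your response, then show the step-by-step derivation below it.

v0:22,v1:5,v2:0,v3:20,v4:31,v5:13

step 1: dist = v0:inf,v1:5,v2:0,v3:20,v4:inf,v5:inf
step 2: dist = v0:22,v1:5,v2:0,v3:20,v4:inf,v5:13
step 3: dist = v0:22,v1:5,v2:0,v3:20,v4:31,v5:13
step 4: dist = v0:22,v1:5,v2:0,v3:20,v4:31,v5:13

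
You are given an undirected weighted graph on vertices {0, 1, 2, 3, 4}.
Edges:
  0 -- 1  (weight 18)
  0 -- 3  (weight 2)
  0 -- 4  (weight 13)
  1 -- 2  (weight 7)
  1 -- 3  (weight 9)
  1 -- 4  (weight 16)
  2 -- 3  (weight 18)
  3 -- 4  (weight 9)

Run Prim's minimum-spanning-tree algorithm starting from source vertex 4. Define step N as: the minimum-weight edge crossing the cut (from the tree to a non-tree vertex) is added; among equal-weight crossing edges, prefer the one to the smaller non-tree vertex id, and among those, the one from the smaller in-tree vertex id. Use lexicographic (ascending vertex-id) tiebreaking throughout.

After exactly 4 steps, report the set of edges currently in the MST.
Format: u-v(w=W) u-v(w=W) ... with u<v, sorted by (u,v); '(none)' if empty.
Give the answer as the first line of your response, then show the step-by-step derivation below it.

0-3(w=2) 1-2(w=7) 1-3(w=9) 3-4(w=9)

step 1: add edge 3-4 (w=9); MST = {3-4(w=9)}
step 2: add edge 0-3 (w=2); MST = {0-3(w=2) 3-4(w=9)}
step 3: add edge 1-3 (w=9); MST = {0-3(w=2) 1-3(w=9) 3-4(w=9)}
step 4: add edge 1-2 (w=7); MST = {0-3(w=2) 1-2(w=7) 1-3(w=9) 3-4(w=9)}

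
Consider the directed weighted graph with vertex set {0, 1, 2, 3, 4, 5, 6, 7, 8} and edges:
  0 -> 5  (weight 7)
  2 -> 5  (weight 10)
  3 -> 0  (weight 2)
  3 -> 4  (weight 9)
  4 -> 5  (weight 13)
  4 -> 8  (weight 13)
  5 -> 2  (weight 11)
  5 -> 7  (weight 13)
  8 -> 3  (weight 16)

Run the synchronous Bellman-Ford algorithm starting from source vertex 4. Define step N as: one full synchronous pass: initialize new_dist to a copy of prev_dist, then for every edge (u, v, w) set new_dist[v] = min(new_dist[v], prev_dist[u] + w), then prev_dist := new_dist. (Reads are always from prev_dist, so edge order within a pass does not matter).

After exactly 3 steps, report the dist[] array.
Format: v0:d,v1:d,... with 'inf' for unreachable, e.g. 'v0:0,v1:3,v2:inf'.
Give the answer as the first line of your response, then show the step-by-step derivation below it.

v0:31,v1:inf,v2:24,v3:29,v4:0,v5:13,v6:inf,v7:26,v8:13

step 1: dist = v0:inf,v1:inf,v2:inf,v3:inf,v4:0,v5:13,v6:inf,v7:inf,v8:13
step 2: dist = v0:inf,v1:inf,v2:24,v3:29,v4:0,v5:13,v6:inf,v7:26,v8:13
step 3: dist = v0:31,v1:inf,v2:24,v3:29,v4:0,v5:13,v6:inf,v7:26,v8:13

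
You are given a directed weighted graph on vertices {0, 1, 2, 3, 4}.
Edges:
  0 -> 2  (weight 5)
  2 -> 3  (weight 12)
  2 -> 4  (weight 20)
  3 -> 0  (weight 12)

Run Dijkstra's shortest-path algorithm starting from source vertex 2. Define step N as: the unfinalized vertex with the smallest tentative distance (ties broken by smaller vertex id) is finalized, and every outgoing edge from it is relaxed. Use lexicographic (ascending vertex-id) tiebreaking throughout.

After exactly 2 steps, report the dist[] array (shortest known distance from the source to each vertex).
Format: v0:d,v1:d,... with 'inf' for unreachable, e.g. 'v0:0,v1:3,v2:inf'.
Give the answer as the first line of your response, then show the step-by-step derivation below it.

v0:24,v1:inf,v2:0,v3:12,v4:20

step 1: dist = v0:inf,v1:inf,v2:0,v3:12,v4:20
step 2: dist = v0:24,v1:inf,v2:0,v3:12,v4:20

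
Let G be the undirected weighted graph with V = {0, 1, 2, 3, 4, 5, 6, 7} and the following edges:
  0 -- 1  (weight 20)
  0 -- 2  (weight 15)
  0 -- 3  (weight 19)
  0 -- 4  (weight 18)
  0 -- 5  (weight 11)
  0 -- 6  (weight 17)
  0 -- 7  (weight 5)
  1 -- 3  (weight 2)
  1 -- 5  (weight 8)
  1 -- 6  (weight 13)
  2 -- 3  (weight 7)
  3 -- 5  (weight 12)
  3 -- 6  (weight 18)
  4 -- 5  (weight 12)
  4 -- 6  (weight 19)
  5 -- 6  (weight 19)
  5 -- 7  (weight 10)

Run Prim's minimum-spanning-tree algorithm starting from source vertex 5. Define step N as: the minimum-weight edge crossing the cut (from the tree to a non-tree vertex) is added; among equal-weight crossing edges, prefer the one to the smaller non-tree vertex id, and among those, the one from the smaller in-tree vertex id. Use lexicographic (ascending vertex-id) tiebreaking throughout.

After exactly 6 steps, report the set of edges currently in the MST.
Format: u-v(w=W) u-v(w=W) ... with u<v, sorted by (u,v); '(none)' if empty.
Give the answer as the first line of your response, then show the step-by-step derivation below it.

0-7(w=5) 1-3(w=2) 1-5(w=8) 2-3(w=7) 4-5(w=12) 5-7(w=10)

step 1: add edge 1-5 (w=8); MST = {1-5(w=8)}
step 2: add edge 1-3 (w=2); MST = {1-3(w=2) 1-5(w=8)}
step 3: add edge 2-3 (w=7); MST = {1-3(w=2) 1-5(w=8) 2-3(w=7)}
step 4: add edge 5-7 (w=10); MST = {1-3(w=2) 1-5(w=8) 2-3(w=7) 5-7(w=10)}
step 5: add edge 0-7 (w=5); MST = {0-7(w=5) 1-3(w=2) 1-5(w=8) 2-3(w=7) 5-7(w=10)}
step 6: add edge 4-5 (w=12); MST = {0-7(w=5) 1-3(w=2) 1-5(w=8) 2-3(w=7) 4-5(w=12) 5-7(w=10)}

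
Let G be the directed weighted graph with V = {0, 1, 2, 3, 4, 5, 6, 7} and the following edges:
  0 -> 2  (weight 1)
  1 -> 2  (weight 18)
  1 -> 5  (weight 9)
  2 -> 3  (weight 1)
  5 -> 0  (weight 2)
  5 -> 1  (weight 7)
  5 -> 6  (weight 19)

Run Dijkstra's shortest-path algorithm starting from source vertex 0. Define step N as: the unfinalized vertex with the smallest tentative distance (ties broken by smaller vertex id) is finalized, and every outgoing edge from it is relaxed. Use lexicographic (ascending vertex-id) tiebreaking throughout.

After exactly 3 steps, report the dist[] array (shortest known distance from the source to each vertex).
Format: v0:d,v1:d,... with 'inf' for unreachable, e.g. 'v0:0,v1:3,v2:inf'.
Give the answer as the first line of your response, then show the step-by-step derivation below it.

v0:0,v1:inf,v2:1,v3:2,v4:inf,v5:inf,v6:inf,v7:inf

step 1: dist = v0:0,v1:inf,v2:1,v3:inf,v4:inf,v5:inf,v6:inf,v7:inf
step 2: dist = v0:0,v1:inf,v2:1,v3:2,v4:inf,v5:inf,v6:inf,v7:inf
step 3: dist = v0:0,v1:inf,v2:1,v3:2,v4:inf,v5:inf,v6:inf,v7:inf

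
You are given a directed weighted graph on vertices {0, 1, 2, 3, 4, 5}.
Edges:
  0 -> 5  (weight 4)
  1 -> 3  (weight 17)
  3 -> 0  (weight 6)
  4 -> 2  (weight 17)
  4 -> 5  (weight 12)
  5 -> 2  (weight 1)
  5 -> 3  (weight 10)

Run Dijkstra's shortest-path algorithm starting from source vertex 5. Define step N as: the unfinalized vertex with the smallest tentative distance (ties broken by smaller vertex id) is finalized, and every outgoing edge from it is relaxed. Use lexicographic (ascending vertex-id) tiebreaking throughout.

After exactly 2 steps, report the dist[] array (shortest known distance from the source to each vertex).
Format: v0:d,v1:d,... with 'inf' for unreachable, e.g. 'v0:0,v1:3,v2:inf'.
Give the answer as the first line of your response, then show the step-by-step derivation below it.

v0:inf,v1:inf,v2:1,v3:10,v4:inf,v5:0

step 1: dist = v0:inf,v1:inf,v2:1,v3:10,v4:inf,v5:0
step 2: dist = v0:inf,v1:inf,v2:1,v3:10,v4:inf,v5:0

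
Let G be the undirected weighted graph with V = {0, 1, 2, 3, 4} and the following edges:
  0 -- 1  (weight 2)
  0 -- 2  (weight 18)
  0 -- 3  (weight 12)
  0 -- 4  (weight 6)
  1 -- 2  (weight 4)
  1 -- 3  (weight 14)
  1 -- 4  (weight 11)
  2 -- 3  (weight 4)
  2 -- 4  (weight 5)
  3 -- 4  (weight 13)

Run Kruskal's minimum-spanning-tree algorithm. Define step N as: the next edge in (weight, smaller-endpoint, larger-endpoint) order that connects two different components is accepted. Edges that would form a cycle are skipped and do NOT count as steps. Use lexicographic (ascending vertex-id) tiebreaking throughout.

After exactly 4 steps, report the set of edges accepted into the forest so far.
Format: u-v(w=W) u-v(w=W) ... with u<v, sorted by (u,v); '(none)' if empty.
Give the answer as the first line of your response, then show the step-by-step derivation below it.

0-1(w=2) 1-2(w=4) 2-3(w=4) 2-4(w=5)

step 1: add edge 0-1 (w=2); MST = {0-1(w=2)}
step 2: add edge 1-2 (w=4); MST = {0-1(w=2) 1-2(w=4)}
step 3: add edge 2-3 (w=4); MST = {0-1(w=2) 1-2(w=4) 2-3(w=4)}
step 4: add edge 2-4 (w=5); MST = {0-1(w=2) 1-2(w=4) 2-3(w=4) 2-4(w=5)}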